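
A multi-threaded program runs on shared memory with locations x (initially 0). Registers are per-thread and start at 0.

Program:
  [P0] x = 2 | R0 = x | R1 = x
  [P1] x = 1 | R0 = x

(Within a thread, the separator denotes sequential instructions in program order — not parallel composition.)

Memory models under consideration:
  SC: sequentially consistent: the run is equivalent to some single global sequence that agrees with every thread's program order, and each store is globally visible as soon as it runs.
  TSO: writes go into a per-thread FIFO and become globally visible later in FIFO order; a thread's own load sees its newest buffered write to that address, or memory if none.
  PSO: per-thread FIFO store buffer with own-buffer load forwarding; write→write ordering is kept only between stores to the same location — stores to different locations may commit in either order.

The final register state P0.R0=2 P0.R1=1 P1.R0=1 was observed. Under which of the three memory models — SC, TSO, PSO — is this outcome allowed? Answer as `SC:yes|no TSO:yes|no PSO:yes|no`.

SC:yes TSO:yes PSO:yes

outcome vector order: (P0.R0,P0.R1,P1.R0)
SC: 4 outcomes — {(1,1,1) (2,1,1) (2,2,1) (2,2,2)}
TSO: 4 outcomes — {(1,1,1) (2,1,1) (2,2,1) (2,2,2)}
PSO: 4 outcomes — {(1,1,1) (2,1,1) (2,2,1) (2,2,2)}
target (2,1,1) ∈ {SC,TSO,PSO}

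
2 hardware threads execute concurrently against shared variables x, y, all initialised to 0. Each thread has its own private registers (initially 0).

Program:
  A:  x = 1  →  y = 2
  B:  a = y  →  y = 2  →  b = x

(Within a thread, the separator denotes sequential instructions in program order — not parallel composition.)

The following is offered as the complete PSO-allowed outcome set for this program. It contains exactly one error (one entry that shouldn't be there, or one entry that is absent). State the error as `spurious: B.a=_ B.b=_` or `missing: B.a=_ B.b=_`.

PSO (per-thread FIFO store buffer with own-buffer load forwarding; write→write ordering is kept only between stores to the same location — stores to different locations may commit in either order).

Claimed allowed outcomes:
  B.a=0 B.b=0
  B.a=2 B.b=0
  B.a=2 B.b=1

missing: B.a=0 B.b=1

outcome vector order: (B.a,B.b)
PSO: 4 outcomes — {0/0, 0/1, 2/0, 2/1}
PSO∖claimed = {0/1}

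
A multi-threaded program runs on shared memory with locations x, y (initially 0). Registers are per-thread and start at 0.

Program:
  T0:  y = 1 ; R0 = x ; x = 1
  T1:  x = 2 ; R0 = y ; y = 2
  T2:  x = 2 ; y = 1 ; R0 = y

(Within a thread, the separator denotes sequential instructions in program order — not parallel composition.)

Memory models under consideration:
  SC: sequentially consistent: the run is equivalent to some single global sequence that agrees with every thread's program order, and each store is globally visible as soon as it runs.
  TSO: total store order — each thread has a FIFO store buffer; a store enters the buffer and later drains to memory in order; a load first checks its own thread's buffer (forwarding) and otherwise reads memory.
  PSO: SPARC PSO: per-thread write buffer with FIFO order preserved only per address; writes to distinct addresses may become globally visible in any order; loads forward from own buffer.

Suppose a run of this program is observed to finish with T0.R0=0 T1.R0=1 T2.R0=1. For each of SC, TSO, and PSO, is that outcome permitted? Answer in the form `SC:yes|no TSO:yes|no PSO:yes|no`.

outcome vector order: (T0.R0,T1.R0,T2.R0)
under SC → (0,1,1) (0,1,2) (2,0,1) (2,0,2) (2,1,1) (2,1,2)
under TSO → (0,0,1) (0,0,2) (0,1,1) (0,1,2) (2,0,1) (2,0,2) (2,1,1) (2,1,2)
under PSO → (0,0,1) (0,0,2) (0,1,1) (0,1,2) (2,0,1) (2,0,2) (2,1,1) (2,1,2)
target (0,1,1) ∈ {SC,TSO,PSO}

SC:yes TSO:yes PSO:yes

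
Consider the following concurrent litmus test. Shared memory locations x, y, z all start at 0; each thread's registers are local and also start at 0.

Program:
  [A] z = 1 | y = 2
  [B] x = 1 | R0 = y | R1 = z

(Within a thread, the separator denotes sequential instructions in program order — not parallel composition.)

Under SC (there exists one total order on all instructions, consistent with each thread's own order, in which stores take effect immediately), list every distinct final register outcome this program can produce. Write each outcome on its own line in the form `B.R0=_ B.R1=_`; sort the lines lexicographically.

outcome vector order: (B.R0,B.R1)
|SC outcomes| = 3

B.R0=0 B.R1=0
B.R0=0 B.R1=1
B.R0=2 B.R1=1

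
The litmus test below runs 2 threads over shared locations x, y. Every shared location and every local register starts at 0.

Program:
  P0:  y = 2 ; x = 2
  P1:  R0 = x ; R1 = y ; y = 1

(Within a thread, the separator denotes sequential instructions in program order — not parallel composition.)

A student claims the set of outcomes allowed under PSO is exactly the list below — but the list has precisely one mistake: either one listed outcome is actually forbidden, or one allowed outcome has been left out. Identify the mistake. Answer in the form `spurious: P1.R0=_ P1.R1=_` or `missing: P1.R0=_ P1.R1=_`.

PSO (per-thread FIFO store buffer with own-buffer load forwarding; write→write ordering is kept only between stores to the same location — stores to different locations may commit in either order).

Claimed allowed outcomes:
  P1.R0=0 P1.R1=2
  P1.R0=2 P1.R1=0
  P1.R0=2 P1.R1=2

outcome vector order: (P1.R0,P1.R1)
PSO (4): (0,0); (0,2); (2,0); (2,2)
PSO∖claimed = {(0,0)}

missing: P1.R0=0 P1.R1=0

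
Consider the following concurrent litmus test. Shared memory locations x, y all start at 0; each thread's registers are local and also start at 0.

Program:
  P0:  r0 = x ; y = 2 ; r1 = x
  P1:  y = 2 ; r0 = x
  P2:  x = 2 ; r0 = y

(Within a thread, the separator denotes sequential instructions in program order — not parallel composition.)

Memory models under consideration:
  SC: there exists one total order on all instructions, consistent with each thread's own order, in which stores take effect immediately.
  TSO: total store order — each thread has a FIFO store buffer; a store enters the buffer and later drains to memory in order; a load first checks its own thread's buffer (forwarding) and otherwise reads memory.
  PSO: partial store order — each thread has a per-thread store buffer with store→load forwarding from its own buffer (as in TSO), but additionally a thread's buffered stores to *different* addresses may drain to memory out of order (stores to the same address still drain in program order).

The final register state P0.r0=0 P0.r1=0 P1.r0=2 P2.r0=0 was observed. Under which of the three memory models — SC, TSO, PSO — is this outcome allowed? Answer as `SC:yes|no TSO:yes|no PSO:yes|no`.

SC:no TSO:yes PSO:yes

outcome vector order: (P0.r0,P0.r1,P1.r0,P2.r0)
under SC → <0 0 0 2>, <0 0 2 2>, <0 2 0 2>, <0 2 2 0>, <0 2 2 2>, <2 2 0 2>, <2 2 2 0>, <2 2 2 2>
under TSO → <0 0 0 0>, <0 0 0 2>, <0 0 2 0>, <0 0 2 2>, <0 2 0 0>, <0 2 0 2>, <0 2 2 0>, <0 2 2 2>, <2 2 0 0>, <2 2 0 2>, <2 2 2 0>, <2 2 2 2>
under PSO → <0 0 0 0>, <0 0 0 2>, <0 0 2 0>, <0 0 2 2>, <0 2 0 0>, <0 2 0 2>, <0 2 2 0>, <0 2 2 2>, <2 2 0 0>, <2 2 0 2>, <2 2 2 0>, <2 2 2 2>
target <0 0 2 0> ∈ {TSO,PSO}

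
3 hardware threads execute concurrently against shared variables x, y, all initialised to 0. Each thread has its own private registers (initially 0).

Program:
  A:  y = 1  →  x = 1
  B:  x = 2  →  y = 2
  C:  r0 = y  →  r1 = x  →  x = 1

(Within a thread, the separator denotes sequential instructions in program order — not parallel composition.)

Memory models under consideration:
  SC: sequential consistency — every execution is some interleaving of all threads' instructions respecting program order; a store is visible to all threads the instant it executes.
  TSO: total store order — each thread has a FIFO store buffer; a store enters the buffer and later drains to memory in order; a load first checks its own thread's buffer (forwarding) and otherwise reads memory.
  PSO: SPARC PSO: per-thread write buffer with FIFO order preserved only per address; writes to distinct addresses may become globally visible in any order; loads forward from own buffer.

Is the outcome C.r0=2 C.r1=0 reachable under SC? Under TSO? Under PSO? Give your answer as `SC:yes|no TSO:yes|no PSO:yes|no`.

SC:no TSO:no PSO:yes

outcome vector order: (C.r0,C.r1)
under SC → (0,0) (0,1) (0,2) (1,0) (1,1) (1,2) (2,1) (2,2)
under TSO → (0,0) (0,1) (0,2) (1,0) (1,1) (1,2) (2,1) (2,2)
under PSO → (0,0) (0,1) (0,2) (1,0) (1,1) (1,2) (2,0) (2,1) (2,2)
target (2,0) ∈ {PSO}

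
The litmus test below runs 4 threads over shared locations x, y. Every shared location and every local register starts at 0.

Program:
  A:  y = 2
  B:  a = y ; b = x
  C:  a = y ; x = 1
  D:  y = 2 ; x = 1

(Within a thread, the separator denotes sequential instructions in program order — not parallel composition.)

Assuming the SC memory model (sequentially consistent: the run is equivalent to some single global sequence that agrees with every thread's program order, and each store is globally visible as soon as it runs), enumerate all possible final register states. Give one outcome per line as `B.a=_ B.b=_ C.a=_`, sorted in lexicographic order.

outcome vector order: (B.a,B.b,C.a)
|SC outcomes| = 8

B.a=0 B.b=0 C.a=0
B.a=0 B.b=0 C.a=2
B.a=0 B.b=1 C.a=0
B.a=0 B.b=1 C.a=2
B.a=2 B.b=0 C.a=0
B.a=2 B.b=0 C.a=2
B.a=2 B.b=1 C.a=0
B.a=2 B.b=1 C.a=2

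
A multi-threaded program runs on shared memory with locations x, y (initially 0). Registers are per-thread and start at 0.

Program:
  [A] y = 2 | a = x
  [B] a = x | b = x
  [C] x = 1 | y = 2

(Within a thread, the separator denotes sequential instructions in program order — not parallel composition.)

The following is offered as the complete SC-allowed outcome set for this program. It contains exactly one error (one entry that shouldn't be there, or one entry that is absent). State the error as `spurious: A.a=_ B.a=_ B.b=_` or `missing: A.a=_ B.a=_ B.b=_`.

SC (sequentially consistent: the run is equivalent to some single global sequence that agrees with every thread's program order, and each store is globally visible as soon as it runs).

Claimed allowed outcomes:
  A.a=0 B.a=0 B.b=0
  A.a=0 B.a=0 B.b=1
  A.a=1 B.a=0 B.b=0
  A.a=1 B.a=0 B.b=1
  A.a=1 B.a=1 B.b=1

outcome vector order: (A.a,B.a,B.b)
SC: 6 outcomes — {000, 001, 011, 100, 101, 111}
SC∖claimed = {011}

missing: A.a=0 B.a=1 B.b=1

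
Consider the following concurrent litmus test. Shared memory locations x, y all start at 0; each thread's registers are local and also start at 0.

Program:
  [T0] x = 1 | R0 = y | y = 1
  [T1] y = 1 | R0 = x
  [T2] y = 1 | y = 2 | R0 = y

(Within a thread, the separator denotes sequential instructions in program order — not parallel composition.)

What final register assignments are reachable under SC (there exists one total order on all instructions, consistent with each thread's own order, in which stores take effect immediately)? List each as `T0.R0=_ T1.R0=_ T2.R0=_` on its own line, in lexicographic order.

outcome vector order: (T0.R0,T1.R0,T2.R0)
|SC outcomes| = 10

T0.R0=0 T1.R0=1 T2.R0=1
T0.R0=0 T1.R0=1 T2.R0=2
T0.R0=1 T1.R0=0 T2.R0=1
T0.R0=1 T1.R0=0 T2.R0=2
T0.R0=1 T1.R0=1 T2.R0=1
T0.R0=1 T1.R0=1 T2.R0=2
T0.R0=2 T1.R0=0 T2.R0=1
T0.R0=2 T1.R0=0 T2.R0=2
T0.R0=2 T1.R0=1 T2.R0=1
T0.R0=2 T1.R0=1 T2.R0=2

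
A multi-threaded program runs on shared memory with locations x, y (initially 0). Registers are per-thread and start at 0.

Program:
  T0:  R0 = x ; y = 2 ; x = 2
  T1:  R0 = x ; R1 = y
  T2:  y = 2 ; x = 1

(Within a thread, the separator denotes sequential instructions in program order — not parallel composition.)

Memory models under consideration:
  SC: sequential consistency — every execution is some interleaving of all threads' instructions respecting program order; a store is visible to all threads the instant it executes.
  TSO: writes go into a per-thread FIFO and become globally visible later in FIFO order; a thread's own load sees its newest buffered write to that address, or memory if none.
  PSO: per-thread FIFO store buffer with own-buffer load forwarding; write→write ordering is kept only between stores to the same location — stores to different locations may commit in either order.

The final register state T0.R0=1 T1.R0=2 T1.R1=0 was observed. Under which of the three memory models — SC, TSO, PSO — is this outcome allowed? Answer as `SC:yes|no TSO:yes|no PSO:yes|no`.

outcome vector order: (T0.R0,T1.R0,T1.R1)
[SC] allowed = {<0 0 0>, <0 0 2>, <0 1 2>, <0 2 2>, <1 0 0>, <1 0 2>, <1 1 2>, <1 2 2>}
[TSO] allowed = {<0 0 0>, <0 0 2>, <0 1 2>, <0 2 2>, <1 0 0>, <1 0 2>, <1 1 2>, <1 2 2>}
[PSO] allowed = {<0 0 0>, <0 0 2>, <0 1 0>, <0 1 2>, <0 2 0>, <0 2 2>, <1 0 0>, <1 0 2>, <1 1 0>, <1 1 2>, <1 2 0>, <1 2 2>}
target <1 2 0> ∈ {PSO}

SC:no TSO:no PSO:yes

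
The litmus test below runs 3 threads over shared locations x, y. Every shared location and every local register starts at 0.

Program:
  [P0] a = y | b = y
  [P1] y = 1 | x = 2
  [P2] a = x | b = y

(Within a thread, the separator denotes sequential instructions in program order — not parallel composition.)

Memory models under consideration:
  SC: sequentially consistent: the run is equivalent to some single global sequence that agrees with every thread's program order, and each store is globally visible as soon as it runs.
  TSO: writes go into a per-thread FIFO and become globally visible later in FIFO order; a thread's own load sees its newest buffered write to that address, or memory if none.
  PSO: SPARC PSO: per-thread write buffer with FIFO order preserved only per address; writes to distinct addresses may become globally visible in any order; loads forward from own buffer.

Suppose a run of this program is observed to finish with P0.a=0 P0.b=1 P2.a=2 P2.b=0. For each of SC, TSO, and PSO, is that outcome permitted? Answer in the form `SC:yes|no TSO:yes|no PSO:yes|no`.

outcome vector order: (P0.a,P0.b,P2.a,P2.b)
SC (9): 0000 0001 0021 0100 0101 0121 1100 1101 1121
TSO (9): 0000 0001 0021 0100 0101 0121 1100 1101 1121
PSO (12): 0000 0001 0020 0021 0100 0101 0120 0121 1100 1101 1120 1121
target 0120 ∈ {PSO}

SC:no TSO:no PSO:yes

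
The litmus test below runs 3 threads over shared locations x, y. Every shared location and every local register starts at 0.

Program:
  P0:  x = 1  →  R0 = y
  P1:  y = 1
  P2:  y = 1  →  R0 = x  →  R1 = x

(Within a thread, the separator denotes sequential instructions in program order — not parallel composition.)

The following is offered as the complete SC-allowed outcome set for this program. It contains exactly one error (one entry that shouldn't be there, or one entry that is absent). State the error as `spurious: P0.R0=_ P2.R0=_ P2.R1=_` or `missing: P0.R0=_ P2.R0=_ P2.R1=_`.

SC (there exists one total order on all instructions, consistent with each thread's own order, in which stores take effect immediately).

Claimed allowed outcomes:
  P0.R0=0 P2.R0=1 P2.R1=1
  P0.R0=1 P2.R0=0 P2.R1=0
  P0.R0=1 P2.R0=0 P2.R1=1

outcome vector order: (P0.R0,P2.R0,P2.R1)
under SC → <0 1 1> <1 0 0> <1 0 1> <1 1 1>
SC∖claimed = {<1 1 1>}

missing: P0.R0=1 P2.R0=1 P2.R1=1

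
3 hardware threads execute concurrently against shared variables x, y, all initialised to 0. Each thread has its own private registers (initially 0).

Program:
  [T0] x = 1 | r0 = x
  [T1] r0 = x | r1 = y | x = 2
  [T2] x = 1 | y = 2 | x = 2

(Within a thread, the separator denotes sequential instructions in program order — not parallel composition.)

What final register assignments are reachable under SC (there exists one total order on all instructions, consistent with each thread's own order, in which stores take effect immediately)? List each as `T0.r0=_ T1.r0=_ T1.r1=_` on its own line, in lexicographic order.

T0.r0=1 T1.r0=0 T1.r1=0
T0.r0=1 T1.r0=0 T1.r1=2
T0.r0=1 T1.r0=1 T1.r1=0
T0.r0=1 T1.r0=1 T1.r1=2
T0.r0=1 T1.r0=2 T1.r1=2
T0.r0=2 T1.r0=0 T1.r1=0
T0.r0=2 T1.r0=0 T1.r1=2
T0.r0=2 T1.r0=1 T1.r1=0
T0.r0=2 T1.r0=1 T1.r1=2
T0.r0=2 T1.r0=2 T1.r1=2

outcome vector order: (T0.r0,T1.r0,T1.r1)
|SC outcomes| = 10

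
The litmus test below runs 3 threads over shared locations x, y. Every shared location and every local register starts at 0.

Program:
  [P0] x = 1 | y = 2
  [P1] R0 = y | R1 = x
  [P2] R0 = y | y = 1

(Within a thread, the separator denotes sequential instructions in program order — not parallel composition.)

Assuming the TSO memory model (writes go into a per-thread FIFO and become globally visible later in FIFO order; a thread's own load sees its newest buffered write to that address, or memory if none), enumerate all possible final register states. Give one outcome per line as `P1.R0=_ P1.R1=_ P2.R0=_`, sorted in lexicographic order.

P1.R0=0 P1.R1=0 P2.R0=0
P1.R0=0 P1.R1=0 P2.R0=2
P1.R0=0 P1.R1=1 P2.R0=0
P1.R0=0 P1.R1=1 P2.R0=2
P1.R0=1 P1.R1=0 P2.R0=0
P1.R0=1 P1.R1=1 P2.R0=0
P1.R0=1 P1.R1=1 P2.R0=2
P1.R0=2 P1.R1=1 P2.R0=0
P1.R0=2 P1.R1=1 P2.R0=2

outcome vector order: (P1.R0,P1.R1,P2.R0)
|TSO outcomes| = 9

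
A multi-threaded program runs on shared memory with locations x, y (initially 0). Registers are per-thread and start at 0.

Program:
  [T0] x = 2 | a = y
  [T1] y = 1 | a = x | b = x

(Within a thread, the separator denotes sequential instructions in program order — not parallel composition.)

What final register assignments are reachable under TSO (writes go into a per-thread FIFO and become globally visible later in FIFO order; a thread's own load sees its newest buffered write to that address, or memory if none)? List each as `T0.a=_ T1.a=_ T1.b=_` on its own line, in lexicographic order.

outcome vector order: (T0.a,T1.a,T1.b)
|TSO outcomes| = 6

T0.a=0 T1.a=0 T1.b=0
T0.a=0 T1.a=0 T1.b=2
T0.a=0 T1.a=2 T1.b=2
T0.a=1 T1.a=0 T1.b=0
T0.a=1 T1.a=0 T1.b=2
T0.a=1 T1.a=2 T1.b=2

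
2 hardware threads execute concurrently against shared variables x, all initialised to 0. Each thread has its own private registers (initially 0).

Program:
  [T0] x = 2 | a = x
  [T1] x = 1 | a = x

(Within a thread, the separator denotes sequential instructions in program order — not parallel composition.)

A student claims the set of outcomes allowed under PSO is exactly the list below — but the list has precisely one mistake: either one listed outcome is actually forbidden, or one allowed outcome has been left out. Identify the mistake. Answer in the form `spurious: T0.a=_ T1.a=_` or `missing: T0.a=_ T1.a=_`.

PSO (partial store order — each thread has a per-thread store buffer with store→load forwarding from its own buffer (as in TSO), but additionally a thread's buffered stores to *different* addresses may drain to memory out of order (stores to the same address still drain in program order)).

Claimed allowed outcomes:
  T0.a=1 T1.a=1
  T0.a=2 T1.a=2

outcome vector order: (T0.a,T1.a)
PSO: 3 outcomes — {(1,1) (2,1) (2,2)}
PSO∖claimed = {(2,1)}

missing: T0.a=2 T1.a=1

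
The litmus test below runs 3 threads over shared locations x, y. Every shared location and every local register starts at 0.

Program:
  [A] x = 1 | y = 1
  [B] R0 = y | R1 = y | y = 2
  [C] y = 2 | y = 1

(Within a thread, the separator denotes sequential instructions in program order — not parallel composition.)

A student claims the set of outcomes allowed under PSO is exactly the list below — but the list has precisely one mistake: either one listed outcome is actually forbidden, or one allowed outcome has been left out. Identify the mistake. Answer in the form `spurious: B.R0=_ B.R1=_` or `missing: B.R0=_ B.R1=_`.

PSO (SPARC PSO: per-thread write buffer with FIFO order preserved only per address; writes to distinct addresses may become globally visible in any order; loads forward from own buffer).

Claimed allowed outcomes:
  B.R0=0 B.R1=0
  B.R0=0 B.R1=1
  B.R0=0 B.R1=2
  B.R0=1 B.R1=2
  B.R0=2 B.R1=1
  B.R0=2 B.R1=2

outcome vector order: (B.R0,B.R1)
PSO (7): (0,0); (0,1); (0,2); (1,1); (1,2); (2,1); (2,2)
PSO∖claimed = {(1,1)}

missing: B.R0=1 B.R1=1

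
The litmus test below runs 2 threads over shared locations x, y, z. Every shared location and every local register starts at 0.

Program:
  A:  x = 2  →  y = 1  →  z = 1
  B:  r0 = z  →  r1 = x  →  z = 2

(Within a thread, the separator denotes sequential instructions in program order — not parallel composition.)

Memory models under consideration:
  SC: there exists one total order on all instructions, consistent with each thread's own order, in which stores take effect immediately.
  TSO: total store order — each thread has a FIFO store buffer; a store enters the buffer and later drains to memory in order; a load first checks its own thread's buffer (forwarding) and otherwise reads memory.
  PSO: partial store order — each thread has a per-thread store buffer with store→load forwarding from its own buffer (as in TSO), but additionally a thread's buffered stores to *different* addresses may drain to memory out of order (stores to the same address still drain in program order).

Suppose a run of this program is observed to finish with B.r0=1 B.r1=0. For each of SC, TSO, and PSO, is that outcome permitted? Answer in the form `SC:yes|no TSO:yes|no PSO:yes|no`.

SC:no TSO:no PSO:yes

outcome vector order: (B.r0,B.r1)
SC (3): 00, 02, 12
TSO (3): 00, 02, 12
PSO (4): 00, 02, 10, 12
target 10 ∈ {PSO}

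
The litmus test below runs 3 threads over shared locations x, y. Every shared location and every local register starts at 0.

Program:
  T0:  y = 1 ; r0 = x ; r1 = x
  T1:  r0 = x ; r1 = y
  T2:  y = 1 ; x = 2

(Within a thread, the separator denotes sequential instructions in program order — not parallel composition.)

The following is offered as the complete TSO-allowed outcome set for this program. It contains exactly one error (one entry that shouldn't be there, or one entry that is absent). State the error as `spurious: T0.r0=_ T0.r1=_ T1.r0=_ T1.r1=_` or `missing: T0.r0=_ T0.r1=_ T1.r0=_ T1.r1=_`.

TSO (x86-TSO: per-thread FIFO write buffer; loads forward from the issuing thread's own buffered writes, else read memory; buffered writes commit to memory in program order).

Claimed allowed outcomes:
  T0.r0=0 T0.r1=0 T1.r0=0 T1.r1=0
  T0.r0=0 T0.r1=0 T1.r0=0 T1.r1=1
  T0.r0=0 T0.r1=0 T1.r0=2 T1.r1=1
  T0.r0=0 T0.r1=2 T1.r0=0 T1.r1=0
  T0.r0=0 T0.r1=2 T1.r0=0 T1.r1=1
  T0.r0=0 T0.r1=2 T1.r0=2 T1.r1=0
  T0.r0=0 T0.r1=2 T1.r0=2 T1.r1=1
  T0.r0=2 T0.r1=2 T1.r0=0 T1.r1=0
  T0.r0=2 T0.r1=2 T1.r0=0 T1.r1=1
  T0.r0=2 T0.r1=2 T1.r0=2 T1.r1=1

outcome vector order: (T0.r0,T0.r1,T1.r0,T1.r1)
TSO: 9 outcomes — {(0,0,0,0) (0,0,0,1) (0,0,2,1) (0,2,0,0) (0,2,0,1) (0,2,2,1) (2,2,0,0) (2,2,0,1) (2,2,2,1)}
claimed∖TSO = {(0,2,2,0)}

spurious: T0.r0=0 T0.r1=2 T1.r0=2 T1.r1=0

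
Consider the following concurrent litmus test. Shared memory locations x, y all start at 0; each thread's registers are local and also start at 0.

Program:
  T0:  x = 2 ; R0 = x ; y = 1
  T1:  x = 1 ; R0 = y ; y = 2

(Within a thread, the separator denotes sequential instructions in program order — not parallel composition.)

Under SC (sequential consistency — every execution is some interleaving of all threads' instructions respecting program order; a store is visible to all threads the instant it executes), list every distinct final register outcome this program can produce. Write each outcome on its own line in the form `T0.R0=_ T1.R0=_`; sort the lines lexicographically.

T0.R0=1 T1.R0=0
T0.R0=1 T1.R0=1
T0.R0=2 T1.R0=0
T0.R0=2 T1.R0=1

outcome vector order: (T0.R0,T1.R0)
|SC outcomes| = 4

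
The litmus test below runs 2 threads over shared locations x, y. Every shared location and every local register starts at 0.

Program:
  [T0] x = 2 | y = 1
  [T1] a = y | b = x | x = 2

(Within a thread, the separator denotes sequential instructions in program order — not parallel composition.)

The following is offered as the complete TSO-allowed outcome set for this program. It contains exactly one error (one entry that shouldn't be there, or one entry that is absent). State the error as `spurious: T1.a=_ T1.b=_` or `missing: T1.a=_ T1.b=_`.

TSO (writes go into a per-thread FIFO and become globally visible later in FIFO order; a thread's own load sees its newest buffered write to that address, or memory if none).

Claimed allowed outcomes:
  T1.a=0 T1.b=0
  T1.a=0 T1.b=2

missing: T1.a=1 T1.b=2

outcome vector order: (T1.a,T1.b)
TSO: 3 outcomes — {00 02 12}
TSO∖claimed = {12}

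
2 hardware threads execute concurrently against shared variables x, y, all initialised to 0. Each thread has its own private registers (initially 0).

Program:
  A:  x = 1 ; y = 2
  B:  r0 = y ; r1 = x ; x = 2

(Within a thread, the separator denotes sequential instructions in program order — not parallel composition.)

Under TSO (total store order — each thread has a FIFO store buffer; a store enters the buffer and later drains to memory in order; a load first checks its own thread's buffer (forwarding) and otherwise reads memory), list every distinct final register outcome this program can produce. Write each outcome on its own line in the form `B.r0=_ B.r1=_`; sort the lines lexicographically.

outcome vector order: (B.r0,B.r1)
|TSO outcomes| = 3

B.r0=0 B.r1=0
B.r0=0 B.r1=1
B.r0=2 B.r1=1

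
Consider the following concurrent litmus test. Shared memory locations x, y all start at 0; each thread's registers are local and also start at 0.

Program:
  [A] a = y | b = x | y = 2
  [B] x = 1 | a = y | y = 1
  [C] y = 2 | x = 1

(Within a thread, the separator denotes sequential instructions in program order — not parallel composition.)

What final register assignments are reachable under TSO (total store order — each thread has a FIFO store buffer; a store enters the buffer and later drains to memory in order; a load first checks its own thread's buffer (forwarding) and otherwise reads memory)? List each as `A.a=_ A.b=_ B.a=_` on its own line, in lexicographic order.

A.a=0 A.b=0 B.a=0
A.a=0 A.b=0 B.a=2
A.a=0 A.b=1 B.a=0
A.a=0 A.b=1 B.a=2
A.a=1 A.b=1 B.a=0
A.a=1 A.b=1 B.a=2
A.a=2 A.b=0 B.a=0
A.a=2 A.b=0 B.a=2
A.a=2 A.b=1 B.a=0
A.a=2 A.b=1 B.a=2

outcome vector order: (A.a,A.b,B.a)
|TSO outcomes| = 10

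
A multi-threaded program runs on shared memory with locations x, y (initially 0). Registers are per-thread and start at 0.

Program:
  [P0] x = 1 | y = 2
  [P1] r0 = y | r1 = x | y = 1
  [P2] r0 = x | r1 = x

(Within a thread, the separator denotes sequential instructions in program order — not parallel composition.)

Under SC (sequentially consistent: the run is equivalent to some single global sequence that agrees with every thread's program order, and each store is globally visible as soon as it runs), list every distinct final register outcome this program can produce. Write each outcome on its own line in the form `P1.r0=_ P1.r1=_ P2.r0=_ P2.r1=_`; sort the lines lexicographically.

P1.r0=0 P1.r1=0 P2.r0=0 P2.r1=0
P1.r0=0 P1.r1=0 P2.r0=0 P2.r1=1
P1.r0=0 P1.r1=0 P2.r0=1 P2.r1=1
P1.r0=0 P1.r1=1 P2.r0=0 P2.r1=0
P1.r0=0 P1.r1=1 P2.r0=0 P2.r1=1
P1.r0=0 P1.r1=1 P2.r0=1 P2.r1=1
P1.r0=2 P1.r1=1 P2.r0=0 P2.r1=0
P1.r0=2 P1.r1=1 P2.r0=0 P2.r1=1
P1.r0=2 P1.r1=1 P2.r0=1 P2.r1=1

outcome vector order: (P1.r0,P1.r1,P2.r0,P2.r1)
|SC outcomes| = 9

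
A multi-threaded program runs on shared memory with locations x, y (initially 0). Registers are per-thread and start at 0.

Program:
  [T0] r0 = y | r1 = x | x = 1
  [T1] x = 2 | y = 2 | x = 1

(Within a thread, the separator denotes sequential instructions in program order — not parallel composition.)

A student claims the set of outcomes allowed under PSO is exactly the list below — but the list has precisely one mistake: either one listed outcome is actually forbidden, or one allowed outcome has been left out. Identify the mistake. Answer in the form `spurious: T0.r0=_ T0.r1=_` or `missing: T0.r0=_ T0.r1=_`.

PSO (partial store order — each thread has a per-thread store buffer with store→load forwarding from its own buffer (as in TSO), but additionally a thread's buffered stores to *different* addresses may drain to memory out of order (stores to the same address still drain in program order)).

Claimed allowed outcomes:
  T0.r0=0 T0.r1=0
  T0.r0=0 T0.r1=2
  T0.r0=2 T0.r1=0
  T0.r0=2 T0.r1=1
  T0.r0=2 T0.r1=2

missing: T0.r0=0 T0.r1=1

outcome vector order: (T0.r0,T0.r1)
[PSO] allowed = {(0,0); (0,1); (0,2); (2,0); (2,1); (2,2)}
PSO∖claimed = {(0,1)}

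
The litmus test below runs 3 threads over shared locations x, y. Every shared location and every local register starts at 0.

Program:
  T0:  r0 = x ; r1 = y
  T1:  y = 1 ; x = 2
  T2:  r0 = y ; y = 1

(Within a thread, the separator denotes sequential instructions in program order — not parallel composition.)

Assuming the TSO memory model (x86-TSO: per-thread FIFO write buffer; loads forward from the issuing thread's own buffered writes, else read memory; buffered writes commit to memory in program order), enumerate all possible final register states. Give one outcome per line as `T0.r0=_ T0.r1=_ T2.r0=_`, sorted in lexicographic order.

outcome vector order: (T0.r0,T0.r1,T2.r0)
|TSO outcomes| = 6

T0.r0=0 T0.r1=0 T2.r0=0
T0.r0=0 T0.r1=0 T2.r0=1
T0.r0=0 T0.r1=1 T2.r0=0
T0.r0=0 T0.r1=1 T2.r0=1
T0.r0=2 T0.r1=1 T2.r0=0
T0.r0=2 T0.r1=1 T2.r0=1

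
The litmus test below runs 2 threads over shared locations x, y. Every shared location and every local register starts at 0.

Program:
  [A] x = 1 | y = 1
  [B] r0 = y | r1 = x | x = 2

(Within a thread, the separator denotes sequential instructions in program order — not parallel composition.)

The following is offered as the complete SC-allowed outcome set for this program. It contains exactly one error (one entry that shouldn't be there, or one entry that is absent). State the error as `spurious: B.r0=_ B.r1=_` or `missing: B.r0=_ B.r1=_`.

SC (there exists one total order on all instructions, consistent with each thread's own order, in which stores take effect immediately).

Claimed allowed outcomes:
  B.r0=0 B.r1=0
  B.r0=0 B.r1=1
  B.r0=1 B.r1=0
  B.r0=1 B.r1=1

spurious: B.r0=1 B.r1=0

outcome vector order: (B.r0,B.r1)
[SC] allowed = {(0,0), (0,1), (1,1)}
claimed∖SC = {(1,0)}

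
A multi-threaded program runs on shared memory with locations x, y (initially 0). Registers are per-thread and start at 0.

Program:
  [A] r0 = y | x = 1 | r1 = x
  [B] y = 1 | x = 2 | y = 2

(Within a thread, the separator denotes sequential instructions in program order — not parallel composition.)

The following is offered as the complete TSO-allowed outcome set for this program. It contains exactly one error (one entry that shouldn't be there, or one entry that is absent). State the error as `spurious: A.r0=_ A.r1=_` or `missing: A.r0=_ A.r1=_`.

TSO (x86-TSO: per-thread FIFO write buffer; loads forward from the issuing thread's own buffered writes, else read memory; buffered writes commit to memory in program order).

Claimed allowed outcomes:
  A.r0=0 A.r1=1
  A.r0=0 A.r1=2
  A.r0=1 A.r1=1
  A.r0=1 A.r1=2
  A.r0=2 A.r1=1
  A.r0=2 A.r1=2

outcome vector order: (A.r0,A.r1)
under TSO → 01; 02; 11; 12; 21
claimed∖TSO = {22}

spurious: A.r0=2 A.r1=2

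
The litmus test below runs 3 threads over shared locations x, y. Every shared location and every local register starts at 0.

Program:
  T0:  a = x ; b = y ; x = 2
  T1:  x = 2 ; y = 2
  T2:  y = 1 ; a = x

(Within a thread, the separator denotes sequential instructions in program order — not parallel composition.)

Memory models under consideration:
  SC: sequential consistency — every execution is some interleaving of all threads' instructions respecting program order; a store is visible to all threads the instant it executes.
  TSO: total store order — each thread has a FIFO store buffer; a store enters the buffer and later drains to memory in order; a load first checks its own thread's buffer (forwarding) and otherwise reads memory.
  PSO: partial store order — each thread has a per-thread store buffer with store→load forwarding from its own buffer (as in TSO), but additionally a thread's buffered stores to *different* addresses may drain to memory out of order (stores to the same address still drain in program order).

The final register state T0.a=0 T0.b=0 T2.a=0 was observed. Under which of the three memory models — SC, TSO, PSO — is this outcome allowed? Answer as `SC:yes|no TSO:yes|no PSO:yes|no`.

outcome vector order: (T0.a,T0.b,T2.a)
SC (11): 0/0/0 0/0/2 0/1/0 0/1/2 0/2/0 0/2/2 2/0/2 2/1/0 2/1/2 2/2/0 2/2/2
TSO (12): 0/0/0 0/0/2 0/1/0 0/1/2 0/2/0 0/2/2 2/0/0 2/0/2 2/1/0 2/1/2 2/2/0 2/2/2
PSO (12): 0/0/0 0/0/2 0/1/0 0/1/2 0/2/0 0/2/2 2/0/0 2/0/2 2/1/0 2/1/2 2/2/0 2/2/2
target 0/0/0 ∈ {SC,TSO,PSO}

SC:yes TSO:yes PSO:yes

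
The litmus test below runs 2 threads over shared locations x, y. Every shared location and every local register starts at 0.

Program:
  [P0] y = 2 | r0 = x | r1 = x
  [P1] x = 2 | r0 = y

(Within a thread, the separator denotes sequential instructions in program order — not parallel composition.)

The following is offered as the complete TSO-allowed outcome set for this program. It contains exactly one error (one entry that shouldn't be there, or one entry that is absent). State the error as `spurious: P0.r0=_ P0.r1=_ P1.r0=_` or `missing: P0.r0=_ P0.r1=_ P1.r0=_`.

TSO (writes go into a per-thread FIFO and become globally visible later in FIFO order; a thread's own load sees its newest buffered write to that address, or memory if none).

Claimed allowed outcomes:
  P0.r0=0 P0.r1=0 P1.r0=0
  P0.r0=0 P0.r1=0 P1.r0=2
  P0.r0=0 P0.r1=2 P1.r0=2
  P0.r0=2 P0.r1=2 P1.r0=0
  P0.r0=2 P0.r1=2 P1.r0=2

outcome vector order: (P0.r0,P0.r1,P1.r0)
under TSO → 000, 002, 020, 022, 220, 222
TSO∖claimed = {020}

missing: P0.r0=0 P0.r1=2 P1.r0=0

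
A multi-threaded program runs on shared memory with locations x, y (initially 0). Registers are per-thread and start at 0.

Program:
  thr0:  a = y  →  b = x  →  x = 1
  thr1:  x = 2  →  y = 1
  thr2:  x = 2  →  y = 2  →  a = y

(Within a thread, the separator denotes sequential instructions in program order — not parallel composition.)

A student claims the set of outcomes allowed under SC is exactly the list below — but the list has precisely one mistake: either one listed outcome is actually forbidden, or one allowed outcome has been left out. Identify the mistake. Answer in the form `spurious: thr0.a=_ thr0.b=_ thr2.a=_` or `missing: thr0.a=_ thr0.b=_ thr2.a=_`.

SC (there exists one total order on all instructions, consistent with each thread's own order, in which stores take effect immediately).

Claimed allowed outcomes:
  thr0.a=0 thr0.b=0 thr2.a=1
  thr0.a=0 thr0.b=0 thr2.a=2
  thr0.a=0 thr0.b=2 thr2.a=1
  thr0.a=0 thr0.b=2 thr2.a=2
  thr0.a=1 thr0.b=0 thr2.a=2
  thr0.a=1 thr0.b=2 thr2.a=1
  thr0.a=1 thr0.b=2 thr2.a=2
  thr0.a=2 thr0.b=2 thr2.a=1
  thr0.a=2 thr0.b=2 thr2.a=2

outcome vector order: (thr0.a,thr0.b,thr2.a)
under SC → 0/0/1 0/0/2 0/2/1 0/2/2 1/2/1 1/2/2 2/2/1 2/2/2
claimed∖SC = {1/0/2}

spurious: thr0.a=1 thr0.b=0 thr2.a=2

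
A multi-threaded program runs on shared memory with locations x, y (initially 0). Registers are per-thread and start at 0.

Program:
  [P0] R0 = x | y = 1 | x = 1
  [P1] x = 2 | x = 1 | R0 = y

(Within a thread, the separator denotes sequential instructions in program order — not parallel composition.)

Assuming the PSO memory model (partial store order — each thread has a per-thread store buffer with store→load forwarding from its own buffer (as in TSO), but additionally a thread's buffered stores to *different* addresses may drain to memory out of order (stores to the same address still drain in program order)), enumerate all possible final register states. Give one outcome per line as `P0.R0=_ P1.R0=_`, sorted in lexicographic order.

outcome vector order: (P0.R0,P1.R0)
|PSO outcomes| = 6

P0.R0=0 P1.R0=0
P0.R0=0 P1.R0=1
P0.R0=1 P1.R0=0
P0.R0=1 P1.R0=1
P0.R0=2 P1.R0=0
P0.R0=2 P1.R0=1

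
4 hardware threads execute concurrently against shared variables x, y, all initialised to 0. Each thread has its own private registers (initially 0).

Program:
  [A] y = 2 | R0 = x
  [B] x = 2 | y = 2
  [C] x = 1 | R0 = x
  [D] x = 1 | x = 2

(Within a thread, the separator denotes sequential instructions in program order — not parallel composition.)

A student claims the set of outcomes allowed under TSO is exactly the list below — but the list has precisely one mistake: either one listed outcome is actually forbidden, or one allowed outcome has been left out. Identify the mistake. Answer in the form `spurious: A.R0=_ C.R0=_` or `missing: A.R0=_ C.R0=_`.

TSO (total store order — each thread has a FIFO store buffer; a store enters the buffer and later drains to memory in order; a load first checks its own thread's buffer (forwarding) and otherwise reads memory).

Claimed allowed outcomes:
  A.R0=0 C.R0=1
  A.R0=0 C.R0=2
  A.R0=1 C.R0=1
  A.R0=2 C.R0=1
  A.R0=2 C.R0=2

outcome vector order: (A.R0,C.R0)
TSO (6): 0/1 0/2 1/1 1/2 2/1 2/2
TSO∖claimed = {1/2}

missing: A.R0=1 C.R0=2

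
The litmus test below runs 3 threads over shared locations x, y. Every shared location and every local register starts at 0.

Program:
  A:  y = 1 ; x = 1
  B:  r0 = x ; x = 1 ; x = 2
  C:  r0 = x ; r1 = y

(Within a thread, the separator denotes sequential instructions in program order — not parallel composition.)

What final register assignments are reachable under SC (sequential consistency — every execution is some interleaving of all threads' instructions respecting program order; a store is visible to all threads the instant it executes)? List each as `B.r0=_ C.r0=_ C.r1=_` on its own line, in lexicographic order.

B.r0=0 C.r0=0 C.r1=0
B.r0=0 C.r0=0 C.r1=1
B.r0=0 C.r0=1 C.r1=0
B.r0=0 C.r0=1 C.r1=1
B.r0=0 C.r0=2 C.r1=0
B.r0=0 C.r0=2 C.r1=1
B.r0=1 C.r0=0 C.r1=0
B.r0=1 C.r0=0 C.r1=1
B.r0=1 C.r0=1 C.r1=1
B.r0=1 C.r0=2 C.r1=1

outcome vector order: (B.r0,C.r0,C.r1)
|SC outcomes| = 10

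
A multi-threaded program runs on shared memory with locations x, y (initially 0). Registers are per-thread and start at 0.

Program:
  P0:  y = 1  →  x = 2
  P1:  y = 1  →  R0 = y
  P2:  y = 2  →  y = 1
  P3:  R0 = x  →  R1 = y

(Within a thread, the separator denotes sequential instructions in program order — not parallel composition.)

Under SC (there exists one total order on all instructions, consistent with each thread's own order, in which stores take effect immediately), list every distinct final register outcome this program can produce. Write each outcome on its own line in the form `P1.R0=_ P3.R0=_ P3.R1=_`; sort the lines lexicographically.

outcome vector order: (P1.R0,P3.R0,P3.R1)
|SC outcomes| = 10

P1.R0=1 P3.R0=0 P3.R1=0
P1.R0=1 P3.R0=0 P3.R1=1
P1.R0=1 P3.R0=0 P3.R1=2
P1.R0=1 P3.R0=2 P3.R1=1
P1.R0=1 P3.R0=2 P3.R1=2
P1.R0=2 P3.R0=0 P3.R1=0
P1.R0=2 P3.R0=0 P3.R1=1
P1.R0=2 P3.R0=0 P3.R1=2
P1.R0=2 P3.R0=2 P3.R1=1
P1.R0=2 P3.R0=2 P3.R1=2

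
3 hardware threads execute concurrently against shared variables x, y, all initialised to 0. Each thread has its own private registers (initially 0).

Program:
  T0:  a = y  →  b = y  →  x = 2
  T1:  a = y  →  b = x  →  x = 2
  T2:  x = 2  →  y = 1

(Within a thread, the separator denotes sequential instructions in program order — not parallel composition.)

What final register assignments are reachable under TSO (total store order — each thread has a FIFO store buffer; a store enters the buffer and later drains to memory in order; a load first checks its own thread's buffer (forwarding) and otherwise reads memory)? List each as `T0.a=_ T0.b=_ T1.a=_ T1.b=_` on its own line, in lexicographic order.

T0.a=0 T0.b=0 T1.a=0 T1.b=0
T0.a=0 T0.b=0 T1.a=0 T1.b=2
T0.a=0 T0.b=0 T1.a=1 T1.b=2
T0.a=0 T0.b=1 T1.a=0 T1.b=0
T0.a=0 T0.b=1 T1.a=0 T1.b=2
T0.a=0 T0.b=1 T1.a=1 T1.b=2
T0.a=1 T0.b=1 T1.a=0 T1.b=0
T0.a=1 T0.b=1 T1.a=0 T1.b=2
T0.a=1 T0.b=1 T1.a=1 T1.b=2

outcome vector order: (T0.a,T0.b,T1.a,T1.b)
|TSO outcomes| = 9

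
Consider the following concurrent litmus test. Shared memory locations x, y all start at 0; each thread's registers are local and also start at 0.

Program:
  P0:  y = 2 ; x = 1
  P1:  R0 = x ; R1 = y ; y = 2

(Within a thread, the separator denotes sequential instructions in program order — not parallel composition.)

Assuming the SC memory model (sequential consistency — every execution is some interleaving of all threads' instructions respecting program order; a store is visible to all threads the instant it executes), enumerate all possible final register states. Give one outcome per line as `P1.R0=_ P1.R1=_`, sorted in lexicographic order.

outcome vector order: (P1.R0,P1.R1)
|SC outcomes| = 3

P1.R0=0 P1.R1=0
P1.R0=0 P1.R1=2
P1.R0=1 P1.R1=2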